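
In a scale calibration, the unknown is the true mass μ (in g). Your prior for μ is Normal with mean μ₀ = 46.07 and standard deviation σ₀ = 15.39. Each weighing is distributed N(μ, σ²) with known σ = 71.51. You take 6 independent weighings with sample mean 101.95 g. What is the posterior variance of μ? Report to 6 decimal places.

185.344192

For Normal data with known variance σ², a Normal(μ₀, σ₀²) prior on μ is conjugate. Posterior precision = 1/σ₀² + n/σ²; posterior mean is the precision-weighted average of μ₀ and x̄.
σ₀² = 15.39² = 236.8521, σ² = 71.51² = 5113.6801; σ² + n·σ₀² = 5113.6801 + 6·236.8521 = 6534.7927.
Posterior precision = 1/σ₀² + n/σ² = 1/236.8521 + 6/5113.6801 = (σ² + n·σ₀²)/(σ₀²σ²) = 6534.7927/(236.8521·5113.6801); posterior variance σₙ² = σ₀²σ²/(σ² + n·σ₀²) = 236.8521·5113.6801/6534.7927 = 185.344192.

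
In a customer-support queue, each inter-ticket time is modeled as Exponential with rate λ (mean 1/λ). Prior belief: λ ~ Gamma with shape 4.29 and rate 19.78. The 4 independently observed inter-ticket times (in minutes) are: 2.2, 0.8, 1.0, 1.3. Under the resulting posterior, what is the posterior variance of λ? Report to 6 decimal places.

0.013180

With a Gamma(shape α, rate β) prior on the exponential rate λ, the posterior after n observations with total T = Σxᵢ is Gamma(α+n, β+T).
Sum of observations T = 5.3 minutes; n = 4.
Posterior: Gamma(4.29+4, 19.78+5.3) = Gamma(8.29, 25.08).
Var = α/β² = 0.013180.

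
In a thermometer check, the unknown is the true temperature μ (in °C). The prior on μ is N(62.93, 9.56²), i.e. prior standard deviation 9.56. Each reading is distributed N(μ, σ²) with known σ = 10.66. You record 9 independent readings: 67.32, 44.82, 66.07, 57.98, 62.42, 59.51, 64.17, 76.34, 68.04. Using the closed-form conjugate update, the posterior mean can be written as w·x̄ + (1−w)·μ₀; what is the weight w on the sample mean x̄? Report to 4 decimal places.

For Normal data with known variance σ², a Normal(μ₀, σ₀²) prior on μ is conjugate. Posterior precision = 1/σ₀² + n/σ²; posterior mean is the precision-weighted average of μ₀ and x̄.
σ₀² = 9.56² = 91.3936, σ² = 10.66² = 113.6356. Prior precision 1/σ₀² = 1/91.3936; data precision n/σ² = 9/113.6356.
w = (n/σ²)/(1/σ₀² + n/σ²) = n·σ₀²/(σ² + n·σ₀²) = 9·91.3936/(113.6356 + 9·91.3936) = 822.5424/936.178 = 0.8786.

0.8786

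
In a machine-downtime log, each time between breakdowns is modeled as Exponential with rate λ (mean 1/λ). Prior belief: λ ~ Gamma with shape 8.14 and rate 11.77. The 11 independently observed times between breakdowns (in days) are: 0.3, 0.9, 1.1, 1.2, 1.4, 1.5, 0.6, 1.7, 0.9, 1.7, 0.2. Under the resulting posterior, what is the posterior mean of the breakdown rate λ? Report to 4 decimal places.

With a Gamma(shape α, rate β) prior on the exponential rate λ, the posterior after n observations with total T = Σxᵢ is Gamma(α+n, β+T).
Sum of observations T = 11.5 days; n = 11.
Posterior: Gamma(8.14+11, 11.77+11.5) = Gamma(19.14, 23.27).
Posterior mean of λ = α/β = 19.14/23.27 = 0.8225.

0.8225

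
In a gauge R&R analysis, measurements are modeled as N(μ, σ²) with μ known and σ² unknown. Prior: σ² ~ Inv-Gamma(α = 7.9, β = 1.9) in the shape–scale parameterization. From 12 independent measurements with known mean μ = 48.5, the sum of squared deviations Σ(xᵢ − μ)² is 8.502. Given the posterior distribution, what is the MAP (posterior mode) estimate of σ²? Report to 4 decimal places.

With known mean μ and an Inverse-Gamma(α, β) prior on σ², the Normal likelihood is conjugate: posterior is Inv-Gamma(α + n/2, β + Σ(xᵢ−μ)²/2).
Posterior: Inv-Gamma(7.9 + 12/2, 1.9 + 8.502/2) = Inv-Gamma(13.90, 6.1510).
Mode = β/(α+1) = 6.1510/14.90 = 0.4128.

0.4128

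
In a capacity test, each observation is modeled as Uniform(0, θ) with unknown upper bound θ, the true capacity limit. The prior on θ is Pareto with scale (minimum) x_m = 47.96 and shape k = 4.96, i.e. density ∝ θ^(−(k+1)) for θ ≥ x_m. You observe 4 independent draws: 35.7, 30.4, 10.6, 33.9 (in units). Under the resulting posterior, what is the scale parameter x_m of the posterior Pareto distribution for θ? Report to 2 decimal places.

A Pareto(scale x_m, shape k) prior on the upper bound θ of Uniform(0, θ) is conjugate: posterior is Pareto(max(x_m, max xᵢ), k + n).
Sample maximum = 35.7; prior scale x_m = 47.96 → posterior scale = max = 47.96.
Posterior shape = 4.96 + 4 = 8.96.
Posterior scale x_m = 47.96.

47.96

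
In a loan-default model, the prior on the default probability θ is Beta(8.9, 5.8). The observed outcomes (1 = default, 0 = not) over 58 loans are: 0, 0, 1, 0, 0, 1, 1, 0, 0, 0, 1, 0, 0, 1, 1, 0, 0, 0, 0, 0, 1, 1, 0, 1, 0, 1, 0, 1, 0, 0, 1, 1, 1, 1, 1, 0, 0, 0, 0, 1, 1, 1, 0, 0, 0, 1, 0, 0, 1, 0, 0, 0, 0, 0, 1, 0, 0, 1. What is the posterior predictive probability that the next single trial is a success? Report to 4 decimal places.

0.4388

The Beta prior is conjugate to a Binomial/Bernoulli likelihood; the update adds successes to α and failures to β.
Posterior: Beta(α+k, β+n−k) = Beta(8.9+23, 5.8+35) = Beta(31.9, 40.8).
For a single future Bernoulli trial, P(success | data) = α/(α+β) = 0.4388.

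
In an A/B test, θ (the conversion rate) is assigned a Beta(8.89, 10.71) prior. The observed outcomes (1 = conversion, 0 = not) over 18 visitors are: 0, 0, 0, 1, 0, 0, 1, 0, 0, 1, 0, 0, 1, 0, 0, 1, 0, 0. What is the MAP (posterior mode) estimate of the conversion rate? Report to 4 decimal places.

0.3621

The Beta prior is conjugate to a Binomial/Bernoulli likelihood; the update adds successes to α and failures to β.
Posterior: Beta(α+k, β+n−k) = Beta(8.89+5, 10.71+13) = Beta(13.89, 23.71).
Mode of Beta(a,b) for a,b>1 is (a−1)/(a+b−2) = 12.89/35.60 = 0.3621.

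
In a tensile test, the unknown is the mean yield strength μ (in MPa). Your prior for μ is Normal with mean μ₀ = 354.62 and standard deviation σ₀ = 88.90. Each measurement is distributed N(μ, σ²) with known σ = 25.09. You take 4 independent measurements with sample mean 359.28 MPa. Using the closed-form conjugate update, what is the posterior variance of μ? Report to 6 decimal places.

For Normal data with known variance σ², a Normal(μ₀, σ₀²) prior on μ is conjugate. Posterior precision = 1/σ₀² + n/σ²; posterior mean is the precision-weighted average of μ₀ and x̄.
σ₀² = 88.90² = 7903.21, σ² = 25.09² = 629.5081; σ² + n·σ₀² = 629.5081 + 4·7903.21 = 32242.3481.
Posterior precision = 1/σ₀² + n/σ² = 1/7903.21 + 4/629.5081 = (σ² + n·σ₀²)/(σ₀²σ²) = 32242.3481/(7903.21·629.5081); posterior variance σₙ² = σ₀²σ²/(σ² + n·σ₀²) = 7903.21·629.5081/32242.3481 = 154.304354.

154.304354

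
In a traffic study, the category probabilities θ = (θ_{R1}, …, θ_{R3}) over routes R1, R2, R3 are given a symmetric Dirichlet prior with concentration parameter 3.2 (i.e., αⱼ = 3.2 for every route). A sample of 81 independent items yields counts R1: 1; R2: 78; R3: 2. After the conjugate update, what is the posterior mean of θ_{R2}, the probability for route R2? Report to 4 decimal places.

0.8962

The Dirichlet prior is conjugate to the Multinomial likelihood: each posterior αⱼ = prior αⱼ + observed count nⱼ.
Posterior concentration: (4.2, 81.2, 5.2), total = 90.6.
E[θ_{R2}|data] = α_{R2}/Σα = 81.2/90.6 = 0.8962.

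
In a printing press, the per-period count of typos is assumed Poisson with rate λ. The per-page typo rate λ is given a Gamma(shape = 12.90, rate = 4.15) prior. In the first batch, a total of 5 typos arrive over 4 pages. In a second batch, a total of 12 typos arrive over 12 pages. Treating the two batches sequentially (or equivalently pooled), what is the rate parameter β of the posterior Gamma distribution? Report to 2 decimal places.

With a Gamma(shape α, rate β) prior, the Poisson likelihood is conjugate: the posterior is Gamma(α + ΣXᵢ, β + n).
After batch 1: Gamma(α+S, β+n) = Gamma(12.90+5, 4.15+4) = Gamma(17.90, 8.15).
After batch 2: Gamma(α+S, β+n) = Gamma(17.90+12, 8.15+12) = Gamma(29.90, 20.15).
Posterior β = 20.15.

20.15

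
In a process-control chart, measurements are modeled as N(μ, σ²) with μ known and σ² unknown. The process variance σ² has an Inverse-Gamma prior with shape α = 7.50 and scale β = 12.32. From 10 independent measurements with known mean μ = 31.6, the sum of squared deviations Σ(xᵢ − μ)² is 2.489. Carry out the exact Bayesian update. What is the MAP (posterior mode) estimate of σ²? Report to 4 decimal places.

With known mean μ and an Inverse-Gamma(α, β) prior on σ², the Normal likelihood is conjugate: posterior is Inv-Gamma(α + n/2, β + Σ(xᵢ−μ)²/2).
Posterior: Inv-Gamma(7.50 + 10/2, 12.32 + 2.489/2) = Inv-Gamma(12.50, 13.5645).
Mode = β/(α+1) = 13.5645/13.50 = 1.0048.

1.0048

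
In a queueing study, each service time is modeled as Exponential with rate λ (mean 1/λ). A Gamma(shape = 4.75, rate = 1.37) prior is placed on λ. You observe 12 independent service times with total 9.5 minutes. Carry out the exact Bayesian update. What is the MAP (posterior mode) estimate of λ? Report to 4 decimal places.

With a Gamma(shape α, rate β) prior on the exponential rate λ, the posterior after n observations with total T = Σxᵢ is Gamma(α+n, β+T).
Posterior: Gamma(4.75+12, 1.37+9.5) = Gamma(16.75, 10.87).
Mode = (α−1)/β = 1.4489.

1.4489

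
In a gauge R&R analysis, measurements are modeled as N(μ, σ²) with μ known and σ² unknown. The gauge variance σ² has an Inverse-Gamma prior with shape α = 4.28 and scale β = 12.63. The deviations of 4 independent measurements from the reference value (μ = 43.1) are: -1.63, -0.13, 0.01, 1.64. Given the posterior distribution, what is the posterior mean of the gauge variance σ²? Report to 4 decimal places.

With known mean μ and an Inverse-Gamma(α, β) prior on σ², the Normal likelihood is conjugate: posterior is Inv-Gamma(α + n/2, β + Σ(xᵢ−μ)²/2).
Σ(xᵢ−μ)² = (-1.63)² + (-0.13)² + (0.01)² + (1.64)² = 5.3635.
Posterior: Inv-Gamma(4.28 + 4/2, 12.63 + 5.3635/2) = Inv-Gamma(6.28, 15.31175).
E[σ²|data] = β/(α−1) = 15.31175/5.28 = 2.9000.

2.9000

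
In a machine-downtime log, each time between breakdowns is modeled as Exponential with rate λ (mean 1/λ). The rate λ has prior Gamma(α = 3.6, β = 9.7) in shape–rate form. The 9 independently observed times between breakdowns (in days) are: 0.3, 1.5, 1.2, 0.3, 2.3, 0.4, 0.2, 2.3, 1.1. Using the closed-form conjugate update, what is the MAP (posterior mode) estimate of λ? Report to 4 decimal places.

With a Gamma(shape α, rate β) prior on the exponential rate λ, the posterior after n observations with total T = Σxᵢ is Gamma(α+n, β+T).
Sum of observations T = 9.6 days; n = 9.
Posterior: Gamma(3.6+9, 9.7+9.6) = Gamma(12.6, 19.3).
Mode = (α−1)/β = 0.6010.

0.6010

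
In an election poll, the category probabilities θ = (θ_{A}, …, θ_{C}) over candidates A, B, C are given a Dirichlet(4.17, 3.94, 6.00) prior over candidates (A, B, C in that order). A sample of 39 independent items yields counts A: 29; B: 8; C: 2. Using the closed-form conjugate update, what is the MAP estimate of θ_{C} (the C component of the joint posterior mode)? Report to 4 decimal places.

0.1397

The Dirichlet prior is conjugate to the Multinomial likelihood: each posterior αⱼ = prior αⱼ + observed count nⱼ.
Posterior concentration: (33.17, 11.94, 8.00), total = 53.11.
Joint mode component: (α_{C}−1)/(Σα−K) = 7.00/50.11 = 0.1397.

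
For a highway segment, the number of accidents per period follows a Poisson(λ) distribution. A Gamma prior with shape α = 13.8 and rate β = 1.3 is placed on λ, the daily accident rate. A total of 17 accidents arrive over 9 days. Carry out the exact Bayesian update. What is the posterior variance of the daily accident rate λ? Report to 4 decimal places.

With a Gamma(shape α, rate β) prior, the Poisson likelihood is conjugate: the posterior is Gamma(α + ΣXᵢ, β + n).
Posterior: Gamma(α+S, β+n) = Gamma(13.8+17, 1.3+9) = Gamma(30.8, 10.3).
Var = α/β² = 30.8/10.3² = 0.2903.

0.2903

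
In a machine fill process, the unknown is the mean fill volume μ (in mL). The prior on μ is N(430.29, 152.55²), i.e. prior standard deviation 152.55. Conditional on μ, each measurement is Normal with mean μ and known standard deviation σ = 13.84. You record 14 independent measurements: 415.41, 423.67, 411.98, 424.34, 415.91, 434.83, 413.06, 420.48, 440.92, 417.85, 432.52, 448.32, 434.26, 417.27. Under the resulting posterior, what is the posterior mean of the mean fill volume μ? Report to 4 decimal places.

425.0616

For Normal data with known variance σ², a Normal(μ₀, σ₀²) prior on μ is conjugate. Posterior precision = 1/σ₀² + n/σ²; posterior mean is the precision-weighted average of μ₀ and x̄.
Σxᵢ = 415.41 + 423.67 + 411.98 + 424.34 + 415.91 + 434.83 + 413.06 + 420.48 + 440.92 + 417.85 + 432.52 + 448.32 + 434.26 + 417.27 = 5950.82, so n·x̄ = 5950.82.
σ₀² = 152.55² = 23271.5025, σ² = 13.84² = 191.5456; σ² + n·σ₀² = 191.5456 + 14·23271.5025 = 325992.5806.
Posterior mean = (μ₀/σ₀² + n·x̄/σ²)/(1/σ₀² + n/σ²) = (σ²·μ₀ + σ₀²·n·x̄)/(σ² + n·σ₀²) = (191.5456·430.29 + 23271.5025·5950.82)/325992.5806 = 138566942.663274/325992.5806 = 425.0616.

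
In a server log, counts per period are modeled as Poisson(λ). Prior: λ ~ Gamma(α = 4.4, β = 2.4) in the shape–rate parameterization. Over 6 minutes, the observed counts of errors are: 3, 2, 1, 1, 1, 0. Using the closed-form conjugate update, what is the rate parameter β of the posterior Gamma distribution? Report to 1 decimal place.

8.4

With a Gamma(shape α, rate β) prior, the Poisson likelihood is conjugate: the posterior is Gamma(α + ΣXᵢ, β + n).
Sum of counts S = 8 over n = 6 minutes.
Posterior: Gamma(α+S, β+n) = Gamma(4.4+8, 2.4+6) = Gamma(12.4, 8.4).
Posterior β = 8.4.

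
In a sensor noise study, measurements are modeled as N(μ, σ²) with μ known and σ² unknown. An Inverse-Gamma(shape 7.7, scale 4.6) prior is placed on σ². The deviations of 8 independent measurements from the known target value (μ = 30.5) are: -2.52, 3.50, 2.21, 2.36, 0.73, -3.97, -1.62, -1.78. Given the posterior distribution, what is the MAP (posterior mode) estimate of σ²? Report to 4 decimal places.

2.3756

With known mean μ and an Inverse-Gamma(α, β) prior on σ², the Normal likelihood is conjugate: posterior is Inv-Gamma(α + n/2, β + Σ(xᵢ−μ)²/2).
Σ(xᵢ−μ)² = (-2.52)² + (3.50)² + (2.21)² + (2.36)² + (0.73)² + (-3.97)² + (-1.62)² + (-1.78)² = 51.1407.
Posterior: Inv-Gamma(7.7 + 8/2, 4.6 + 51.1407/2) = Inv-Gamma(11.70, 30.17035).
Mode = β/(α+1) = 30.17035/12.70 = 2.3756.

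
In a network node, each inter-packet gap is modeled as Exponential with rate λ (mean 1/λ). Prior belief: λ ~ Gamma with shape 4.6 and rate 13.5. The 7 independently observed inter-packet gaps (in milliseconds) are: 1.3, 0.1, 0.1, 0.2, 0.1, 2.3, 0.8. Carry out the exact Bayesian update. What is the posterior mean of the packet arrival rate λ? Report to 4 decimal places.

0.6304

With a Gamma(shape α, rate β) prior on the exponential rate λ, the posterior after n observations with total T = Σxᵢ is Gamma(α+n, β+T).
Sum of observations T = 4.9 milliseconds; n = 7.
Posterior: Gamma(4.6+7, 13.5+4.9) = Gamma(11.6, 18.4).
Posterior mean of λ = α/β = 11.6/18.4 = 0.6304.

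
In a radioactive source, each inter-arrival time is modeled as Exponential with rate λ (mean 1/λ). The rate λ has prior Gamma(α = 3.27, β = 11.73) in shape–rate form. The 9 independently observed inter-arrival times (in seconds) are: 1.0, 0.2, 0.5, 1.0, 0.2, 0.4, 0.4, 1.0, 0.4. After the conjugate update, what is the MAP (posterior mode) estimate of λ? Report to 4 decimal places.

0.6696

With a Gamma(shape α, rate β) prior on the exponential rate λ, the posterior after n observations with total T = Σxᵢ is Gamma(α+n, β+T).
Sum of observations T = 5.1 seconds; n = 9.
Posterior: Gamma(3.27+9, 11.73+5.1) = Gamma(12.27, 16.83).
Mode = (α−1)/β = 0.6696.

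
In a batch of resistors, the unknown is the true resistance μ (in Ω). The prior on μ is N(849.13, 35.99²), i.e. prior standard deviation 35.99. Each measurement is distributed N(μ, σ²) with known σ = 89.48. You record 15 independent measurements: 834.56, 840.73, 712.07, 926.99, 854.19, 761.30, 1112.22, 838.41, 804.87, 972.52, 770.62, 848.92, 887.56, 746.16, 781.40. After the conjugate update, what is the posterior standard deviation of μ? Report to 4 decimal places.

19.4423

For Normal data with known variance σ², a Normal(μ₀, σ₀²) prior on μ is conjugate. Posterior precision = 1/σ₀² + n/σ²; posterior mean is the precision-weighted average of μ₀ and x̄.
σ₀² = 35.99² = 1295.2801, σ² = 89.48² = 8006.6704; σ² + n·σ₀² = 8006.6704 + 15·1295.2801 = 27435.8719.
Posterior precision = 1/σ₀² + n/σ² = 1/1295.2801 + 15/8006.6704 = (σ² + n·σ₀²)/(σ₀²σ²) = 27435.8719/(1295.2801·8006.6704); posterior variance σₙ² = σ₀²σ²/(σ² + n·σ₀²) = 1295.2801·8006.6704/27435.8719 = 378.004420.
Posterior SD = √σₙ² = √(1295.2801·8006.6704/27435.8719) = 19.4423.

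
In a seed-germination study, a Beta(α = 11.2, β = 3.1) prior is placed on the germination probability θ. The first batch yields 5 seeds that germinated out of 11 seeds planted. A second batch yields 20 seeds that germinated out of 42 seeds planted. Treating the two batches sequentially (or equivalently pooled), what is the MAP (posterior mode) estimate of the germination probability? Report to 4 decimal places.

The Beta prior is conjugate to a Binomial/Bernoulli likelihood; the update adds successes to α and failures to β.
After batch 1: Beta(11.2+5, 3.1+6) = Beta(16.2, 9.1).
After batch 2: Beta(16.2+20, 9.1+22) = Beta(36.2, 31.1).
Mode of Beta(a,b) for a,b>1 is (a−1)/(a+b−2) = 35.2/65.3 = 0.5391.

0.5391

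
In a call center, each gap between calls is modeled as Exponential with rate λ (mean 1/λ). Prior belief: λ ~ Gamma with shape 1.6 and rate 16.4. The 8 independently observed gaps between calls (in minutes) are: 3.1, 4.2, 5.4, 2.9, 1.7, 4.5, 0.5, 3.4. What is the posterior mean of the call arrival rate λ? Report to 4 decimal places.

With a Gamma(shape α, rate β) prior on the exponential rate λ, the posterior after n observations with total T = Σxᵢ is Gamma(α+n, β+T).
Sum of observations T = 25.7 minutes; n = 8.
Posterior: Gamma(1.6+8, 16.4+25.7) = Gamma(9.6, 42.1).
Posterior mean of λ = α/β = 9.6/42.1 = 0.2280.

0.2280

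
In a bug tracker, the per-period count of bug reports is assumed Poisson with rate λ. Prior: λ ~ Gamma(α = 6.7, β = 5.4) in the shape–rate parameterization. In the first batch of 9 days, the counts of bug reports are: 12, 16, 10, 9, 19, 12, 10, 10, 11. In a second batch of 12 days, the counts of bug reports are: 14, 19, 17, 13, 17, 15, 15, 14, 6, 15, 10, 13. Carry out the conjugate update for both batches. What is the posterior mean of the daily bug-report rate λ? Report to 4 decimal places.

With a Gamma(shape α, rate β) prior, the Poisson likelihood is conjugate: the posterior is Gamma(α + ΣXᵢ, β + n).
Batch 1: sum of counts S = 109 over n = 9 days.
After batch 1: Gamma(α+S, β+n) = Gamma(6.7+109, 5.4+9) = Gamma(115.7, 14.4).
Batch 2: sum of counts S = 168 over n = 12 days.
After batch 2: Gamma(α+S, β+n) = Gamma(115.7+168, 14.4+12) = Gamma(283.7, 26.4).
Posterior mean = α/β = 283.7/26.4 = 10.7462.

10.7462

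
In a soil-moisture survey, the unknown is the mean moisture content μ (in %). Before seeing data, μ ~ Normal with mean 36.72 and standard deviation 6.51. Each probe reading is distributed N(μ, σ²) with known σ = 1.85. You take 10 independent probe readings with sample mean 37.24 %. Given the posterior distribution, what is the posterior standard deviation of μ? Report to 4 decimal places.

0.5827

For Normal data with known variance σ², a Normal(μ₀, σ₀²) prior on μ is conjugate. Posterior precision = 1/σ₀² + n/σ²; posterior mean is the precision-weighted average of μ₀ and x̄.
σ₀² = 6.51² = 42.3801, σ² = 1.85² = 3.4225; σ² + n·σ₀² = 3.4225 + 10·42.3801 = 427.2235.
Posterior precision = 1/σ₀² + n/σ² = 1/42.3801 + 10/3.4225 = (σ² + n·σ₀²)/(σ₀²σ²) = 427.2235/(42.3801·3.4225); posterior variance σₙ² = σ₀²σ²/(σ² + n·σ₀²) = 42.3801·3.4225/427.2235 = 0.339508.
Posterior SD = √σₙ² = √(42.3801·3.4225/427.2235) = 0.5827.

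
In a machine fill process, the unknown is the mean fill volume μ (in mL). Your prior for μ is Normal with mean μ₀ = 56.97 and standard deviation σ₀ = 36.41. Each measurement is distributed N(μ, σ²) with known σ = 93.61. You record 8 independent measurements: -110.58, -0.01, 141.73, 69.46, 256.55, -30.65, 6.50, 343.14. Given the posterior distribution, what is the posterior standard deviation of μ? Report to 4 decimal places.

For Normal data with known variance σ², a Normal(μ₀, σ₀²) prior on μ is conjugate. Posterior precision = 1/σ₀² + n/σ²; posterior mean is the precision-weighted average of μ₀ and x̄.
σ₀² = 36.41² = 1325.6881, σ² = 93.61² = 8762.8321; σ² + n·σ₀² = 8762.8321 + 8·1325.6881 = 19368.3369.
Posterior precision = 1/σ₀² + n/σ² = 1/1325.6881 + 8/8762.8321 = (σ² + n·σ₀²)/(σ₀²σ²) = 19368.3369/(1325.6881·8762.8321); posterior variance σₙ² = σ₀²σ²/(σ² + n·σ₀²) = 1325.6881·8762.8321/19368.3369 = 599.782124.
Posterior SD = √σₙ² = √(1325.6881·8762.8321/19368.3369) = 24.4904.

24.4904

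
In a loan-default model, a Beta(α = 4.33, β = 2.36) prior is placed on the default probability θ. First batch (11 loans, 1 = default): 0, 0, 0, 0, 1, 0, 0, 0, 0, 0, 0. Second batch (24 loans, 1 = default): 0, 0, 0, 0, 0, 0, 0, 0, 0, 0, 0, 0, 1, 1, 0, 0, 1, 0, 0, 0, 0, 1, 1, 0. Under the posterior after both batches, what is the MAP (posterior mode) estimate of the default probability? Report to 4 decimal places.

0.2351

The Beta prior is conjugate to a Binomial/Bernoulli likelihood; the update adds successes to α and failures to β.
After batch 1: Beta(4.33+1, 2.36+10) = Beta(5.33, 12.36).
After batch 2: Beta(5.33+5, 12.36+19) = Beta(10.33, 31.36).
Mode of Beta(a,b) for a,b>1 is (a−1)/(a+b−2) = 9.33/39.69 = 0.2351.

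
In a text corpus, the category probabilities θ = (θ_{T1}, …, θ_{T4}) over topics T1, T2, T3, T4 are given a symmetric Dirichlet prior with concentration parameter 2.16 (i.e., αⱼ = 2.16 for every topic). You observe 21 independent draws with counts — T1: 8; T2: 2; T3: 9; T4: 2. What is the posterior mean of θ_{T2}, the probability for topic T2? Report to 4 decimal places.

0.1404

The Dirichlet prior is conjugate to the Multinomial likelihood: each posterior αⱼ = prior αⱼ + observed count nⱼ.
Posterior concentration: (10.16, 4.16, 11.16, 4.16), total = 29.64.
E[θ_{T2}|data] = α_{T2}/Σα = 4.16/29.64 = 0.1404.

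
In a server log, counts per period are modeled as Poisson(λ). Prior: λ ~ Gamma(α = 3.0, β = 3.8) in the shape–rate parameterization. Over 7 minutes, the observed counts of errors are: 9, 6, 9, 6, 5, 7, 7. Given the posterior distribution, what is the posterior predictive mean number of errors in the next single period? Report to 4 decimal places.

4.8148

With a Gamma(shape α, rate β) prior, the Poisson likelihood is conjugate: the posterior is Gamma(α + ΣXᵢ, β + n).
Sum of counts S = 49 over n = 7 minutes.
Posterior: Gamma(α+S, β+n) = Gamma(3.0+49, 3.8+7) = Gamma(52.0, 10.8).
The predictive distribution for one future period is NegBinom with mean α/β = 4.8148.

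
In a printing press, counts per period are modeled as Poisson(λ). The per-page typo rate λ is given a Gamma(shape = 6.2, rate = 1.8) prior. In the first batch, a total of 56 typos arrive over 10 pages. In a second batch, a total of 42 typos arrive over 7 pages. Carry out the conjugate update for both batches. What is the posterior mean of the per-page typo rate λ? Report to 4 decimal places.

5.5426

With a Gamma(shape α, rate β) prior, the Poisson likelihood is conjugate: the posterior is Gamma(α + ΣXᵢ, β + n).
After batch 1: Gamma(α+S, β+n) = Gamma(6.2+56, 1.8+10) = Gamma(62.2, 11.8).
After batch 2: Gamma(α+S, β+n) = Gamma(62.2+42, 11.8+7) = Gamma(104.2, 18.8).
Posterior mean = α/β = 104.2/18.8 = 5.5426.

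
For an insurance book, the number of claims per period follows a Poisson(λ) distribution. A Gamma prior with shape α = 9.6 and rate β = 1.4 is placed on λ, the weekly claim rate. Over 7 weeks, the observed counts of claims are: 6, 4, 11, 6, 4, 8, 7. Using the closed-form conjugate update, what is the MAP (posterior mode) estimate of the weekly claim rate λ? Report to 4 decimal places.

With a Gamma(shape α, rate β) prior, the Poisson likelihood is conjugate: the posterior is Gamma(α + ΣXᵢ, β + n).
Sum of counts S = 46 over n = 7 weeks.
Posterior: Gamma(α+S, β+n) = Gamma(9.6+46, 1.4+7) = Gamma(55.6, 8.4).
Mode of Gamma(α,β) for α≥1 is (α−1)/β = 54.6/8.4 = 6.5000.

6.5000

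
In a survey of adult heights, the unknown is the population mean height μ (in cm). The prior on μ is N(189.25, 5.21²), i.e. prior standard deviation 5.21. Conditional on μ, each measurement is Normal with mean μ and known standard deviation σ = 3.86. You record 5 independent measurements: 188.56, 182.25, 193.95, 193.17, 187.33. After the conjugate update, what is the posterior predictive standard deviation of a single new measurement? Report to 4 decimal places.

4.1934

For Normal data with known variance σ², a Normal(μ₀, σ₀²) prior on μ is conjugate. Posterior precision = 1/σ₀² + n/σ²; posterior mean is the precision-weighted average of μ₀ and x̄.
σ₀² = 5.21² = 27.1441, σ² = 3.86² = 14.8996; σ² + n·σ₀² = 14.8996 + 5·27.1441 = 150.6201.
Posterior precision = 1/σ₀² + n/σ² = 1/27.1441 + 5/14.8996 = (σ² + n·σ₀²)/(σ₀²σ²) = 150.6201/(27.1441·14.8996); posterior variance σₙ² = σ₀²σ²/(σ² + n·σ₀²) = 27.1441·14.8996/150.6201 = 2.685141.
Predictive variance for one new observation = σₙ² + σ² = 27.1441·14.8996/150.6201 + 14.8996 = σ²·(σ₀² + 150.6201)/150.6201 = 14.8996·177.7642/150.6201 = 17.584741; SD = √(14.8996·177.7642/150.6201) = 4.1934.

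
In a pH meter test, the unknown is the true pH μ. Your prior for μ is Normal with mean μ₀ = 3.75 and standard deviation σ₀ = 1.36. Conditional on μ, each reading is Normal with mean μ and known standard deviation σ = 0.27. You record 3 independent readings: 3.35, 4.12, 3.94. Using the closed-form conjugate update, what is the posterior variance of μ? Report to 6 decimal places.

For Normal data with known variance σ², a Normal(μ₀, σ₀²) prior on μ is conjugate. Posterior precision = 1/σ₀² + n/σ²; posterior mean is the precision-weighted average of μ₀ and x̄.
σ₀² = 1.36² = 1.8496, σ² = 0.27² = 0.0729; σ² + n·σ₀² = 0.0729 + 3·1.8496 = 5.6217.
Posterior precision = 1/σ₀² + n/σ² = 1/1.8496 + 3/0.0729 = (σ² + n·σ₀²)/(σ₀²σ²) = 5.6217/(1.8496·0.0729); posterior variance σₙ² = σ₀²σ²/(σ² + n·σ₀²) = 1.8496·0.0729/5.6217 = 0.023985.

0.023985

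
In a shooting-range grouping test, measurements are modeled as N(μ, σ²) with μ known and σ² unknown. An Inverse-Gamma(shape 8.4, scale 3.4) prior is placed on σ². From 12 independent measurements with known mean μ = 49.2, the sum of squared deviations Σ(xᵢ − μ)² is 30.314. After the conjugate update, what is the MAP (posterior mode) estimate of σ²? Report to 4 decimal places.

1.2050

With known mean μ and an Inverse-Gamma(α, β) prior on σ², the Normal likelihood is conjugate: posterior is Inv-Gamma(α + n/2, β + Σ(xᵢ−μ)²/2).
Posterior: Inv-Gamma(8.4 + 12/2, 3.4 + 30.314/2) = Inv-Gamma(14.40, 18.5570).
Mode = β/(α+1) = 18.5570/15.40 = 1.2050.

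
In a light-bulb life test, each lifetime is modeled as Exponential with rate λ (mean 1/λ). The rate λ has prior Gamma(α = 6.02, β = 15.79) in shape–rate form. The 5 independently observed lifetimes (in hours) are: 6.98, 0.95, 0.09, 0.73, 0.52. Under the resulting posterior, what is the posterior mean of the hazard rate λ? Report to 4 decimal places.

With a Gamma(shape α, rate β) prior on the exponential rate λ, the posterior after n observations with total T = Σxᵢ is Gamma(α+n, β+T).
Sum of observations T = 9.27 hours; n = 5.
Posterior: Gamma(6.02+5, 15.79+9.27) = Gamma(11.02, 25.06).
Posterior mean of λ = α/β = 11.02/25.06 = 0.4397.

0.4397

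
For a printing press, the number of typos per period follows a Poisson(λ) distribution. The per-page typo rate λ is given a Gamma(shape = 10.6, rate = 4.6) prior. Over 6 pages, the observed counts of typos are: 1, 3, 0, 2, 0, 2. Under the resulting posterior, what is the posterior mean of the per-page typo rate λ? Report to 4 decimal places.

With a Gamma(shape α, rate β) prior, the Poisson likelihood is conjugate: the posterior is Gamma(α + ΣXᵢ, β + n).
Sum of counts S = 8 over n = 6 pages.
Posterior: Gamma(α+S, β+n) = Gamma(10.6+8, 4.6+6) = Gamma(18.6, 10.6).
Posterior mean = α/β = 18.6/10.6 = 1.7547.

1.7547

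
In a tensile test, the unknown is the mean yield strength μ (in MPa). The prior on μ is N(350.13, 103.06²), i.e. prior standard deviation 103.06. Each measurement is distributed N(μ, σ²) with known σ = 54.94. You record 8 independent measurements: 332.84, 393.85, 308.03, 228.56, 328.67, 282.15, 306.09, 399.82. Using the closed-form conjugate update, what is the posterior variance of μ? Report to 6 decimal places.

364.357457

For Normal data with known variance σ², a Normal(μ₀, σ₀²) prior on μ is conjugate. Posterior precision = 1/σ₀² + n/σ²; posterior mean is the precision-weighted average of μ₀ and x̄.
σ₀² = 103.06² = 10621.3636, σ² = 54.94² = 3018.4036; σ² + n·σ₀² = 3018.4036 + 8·10621.3636 = 87989.3124.
Posterior precision = 1/σ₀² + n/σ² = 1/10621.3636 + 8/3018.4036 = (σ² + n·σ₀²)/(σ₀²σ²) = 87989.3124/(10621.3636·3018.4036); posterior variance σₙ² = σ₀²σ²/(σ² + n·σ₀²) = 10621.3636·3018.4036/87989.3124 = 364.357457.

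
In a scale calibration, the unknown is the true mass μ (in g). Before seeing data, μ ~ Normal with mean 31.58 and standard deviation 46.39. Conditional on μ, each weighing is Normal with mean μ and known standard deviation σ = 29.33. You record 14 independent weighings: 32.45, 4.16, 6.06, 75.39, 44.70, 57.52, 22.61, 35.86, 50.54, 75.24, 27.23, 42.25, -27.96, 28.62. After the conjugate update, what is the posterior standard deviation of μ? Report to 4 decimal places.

For Normal data with known variance σ², a Normal(μ₀, σ₀²) prior on μ is conjugate. Posterior precision = 1/σ₀² + n/σ²; posterior mean is the precision-weighted average of μ₀ and x̄.
σ₀² = 46.39² = 2152.0321, σ² = 29.33² = 860.2489; σ² + n·σ₀² = 860.2489 + 14·2152.0321 = 30988.6983.
Posterior precision = 1/σ₀² + n/σ² = 1/2152.0321 + 14/860.2489 = (σ² + n·σ₀²)/(σ₀²σ²) = 30988.6983/(2152.0321·860.2489); posterior variance σₙ² = σ₀²σ²/(σ² + n·σ₀²) = 2152.0321·860.2489/30988.6983 = 59.740594.
Posterior SD = √σₙ² = √(2152.0321·860.2489/30988.6983) = 7.7292.

7.7292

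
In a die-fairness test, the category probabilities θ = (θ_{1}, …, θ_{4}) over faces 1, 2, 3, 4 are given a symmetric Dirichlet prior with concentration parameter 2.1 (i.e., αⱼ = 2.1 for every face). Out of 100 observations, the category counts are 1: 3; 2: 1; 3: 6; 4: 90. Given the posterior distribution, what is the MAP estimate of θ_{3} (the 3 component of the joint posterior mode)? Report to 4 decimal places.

The Dirichlet prior is conjugate to the Multinomial likelihood: each posterior αⱼ = prior αⱼ + observed count nⱼ.
Posterior concentration: (5.1, 3.1, 8.1, 92.1), total = 108.4.
Joint mode component: (α_{3}−1)/(Σα−K) = 7.1/104.4 = 0.0680.

0.0680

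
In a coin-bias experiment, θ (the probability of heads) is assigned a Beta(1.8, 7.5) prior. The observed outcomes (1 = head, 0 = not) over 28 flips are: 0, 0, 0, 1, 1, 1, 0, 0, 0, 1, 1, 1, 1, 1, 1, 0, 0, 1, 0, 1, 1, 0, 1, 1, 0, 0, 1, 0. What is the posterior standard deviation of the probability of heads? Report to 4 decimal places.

The Beta prior is conjugate to a Binomial/Bernoulli likelihood; the update adds successes to α and failures to β.
Posterior: Beta(α+k, β+n−k) = Beta(1.8+15, 7.5+13) = Beta(16.8, 20.5).
Var = αβ/((α+β)²(α+β+1)) = 16.8·20.5/(37.3²·38.3) = 0.00646319; SD = √0.00646319 = 0.0804.

0.0804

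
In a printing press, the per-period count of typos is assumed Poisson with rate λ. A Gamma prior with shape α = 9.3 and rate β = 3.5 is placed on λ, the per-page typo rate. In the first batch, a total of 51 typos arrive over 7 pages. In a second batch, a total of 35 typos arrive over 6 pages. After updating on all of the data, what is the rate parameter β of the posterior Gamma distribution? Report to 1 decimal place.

With a Gamma(shape α, rate β) prior, the Poisson likelihood is conjugate: the posterior is Gamma(α + ΣXᵢ, β + n).
After batch 1: Gamma(α+S, β+n) = Gamma(9.3+51, 3.5+7) = Gamma(60.3, 10.5).
After batch 2: Gamma(α+S, β+n) = Gamma(60.3+35, 10.5+6) = Gamma(95.3, 16.5).
Posterior β = 16.5.

16.5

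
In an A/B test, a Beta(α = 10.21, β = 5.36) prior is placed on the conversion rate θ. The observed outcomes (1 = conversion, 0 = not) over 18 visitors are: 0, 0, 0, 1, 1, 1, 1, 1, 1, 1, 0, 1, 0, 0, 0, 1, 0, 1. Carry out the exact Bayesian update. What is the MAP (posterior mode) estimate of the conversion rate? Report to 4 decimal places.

The Beta prior is conjugate to a Binomial/Bernoulli likelihood; the update adds successes to α and failures to β.
Posterior: Beta(α+k, β+n−k) = Beta(10.21+10, 5.36+8) = Beta(20.21, 13.36).
Mode of Beta(a,b) for a,b>1 is (a−1)/(a+b−2) = 19.21/31.57 = 0.6085.

0.6085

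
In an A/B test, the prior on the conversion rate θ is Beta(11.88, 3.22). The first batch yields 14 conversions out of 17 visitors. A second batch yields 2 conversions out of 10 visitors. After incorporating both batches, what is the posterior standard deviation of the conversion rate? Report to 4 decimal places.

0.0720

The Beta prior is conjugate to a Binomial/Bernoulli likelihood; the update adds successes to α and failures to β.
After batch 1: Beta(11.88+14, 3.22+3) = Beta(25.88, 6.22).
After batch 2: Beta(25.88+2, 6.22+8) = Beta(27.88, 14.22).
Var = αβ/((α+β)²(α+β+1)) = 27.88·14.22/(42.10²·43.10) = 0.00518980; SD = √0.00518980 = 0.0720.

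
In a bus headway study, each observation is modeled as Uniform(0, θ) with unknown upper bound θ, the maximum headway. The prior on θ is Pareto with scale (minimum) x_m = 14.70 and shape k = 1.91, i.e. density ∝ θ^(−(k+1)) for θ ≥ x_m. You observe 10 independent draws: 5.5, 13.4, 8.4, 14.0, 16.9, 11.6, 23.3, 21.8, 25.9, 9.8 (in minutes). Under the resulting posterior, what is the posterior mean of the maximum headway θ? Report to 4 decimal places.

28.2740

A Pareto(scale x_m, shape k) prior on the upper bound θ of Uniform(0, θ) is conjugate: posterior is Pareto(max(x_m, max xᵢ), k + n).
Sample maximum = 25.9; prior scale x_m = 14.70 → posterior scale = max = 25.90.
Posterior shape = 1.91 + 10 = 11.91.
E[θ|data] = k·x_m/(k−1) = 11.91·25.90/10.91 = 28.2740.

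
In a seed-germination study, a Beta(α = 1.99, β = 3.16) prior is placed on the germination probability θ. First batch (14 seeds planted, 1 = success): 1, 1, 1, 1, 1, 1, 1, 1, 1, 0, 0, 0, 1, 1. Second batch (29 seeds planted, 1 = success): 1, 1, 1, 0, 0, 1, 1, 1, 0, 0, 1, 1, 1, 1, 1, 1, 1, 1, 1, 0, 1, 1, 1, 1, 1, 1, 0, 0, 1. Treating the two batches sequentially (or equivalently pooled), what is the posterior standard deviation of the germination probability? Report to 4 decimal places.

The Beta prior is conjugate to a Binomial/Bernoulli likelihood; the update adds successes to α and failures to β.
After batch 1: Beta(1.99+11, 3.16+3) = Beta(12.99, 6.16).
After batch 2: Beta(12.99+22, 6.16+7) = Beta(34.99, 13.16).
Var = αβ/((α+β)²(α+β+1)) = 34.99·13.16/(48.15²·49.15) = 0.00404095; SD = √0.00404095 = 0.0636.

0.0636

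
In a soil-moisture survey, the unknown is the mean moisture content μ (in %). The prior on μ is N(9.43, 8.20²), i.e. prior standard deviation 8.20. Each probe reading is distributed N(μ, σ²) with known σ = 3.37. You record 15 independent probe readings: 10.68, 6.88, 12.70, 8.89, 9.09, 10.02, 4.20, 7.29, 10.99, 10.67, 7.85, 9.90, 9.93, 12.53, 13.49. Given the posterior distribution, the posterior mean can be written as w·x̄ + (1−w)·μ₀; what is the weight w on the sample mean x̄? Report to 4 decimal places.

0.9889

For Normal data with known variance σ², a Normal(μ₀, σ₀²) prior on μ is conjugate. Posterior precision = 1/σ₀² + n/σ²; posterior mean is the precision-weighted average of μ₀ and x̄.
σ₀² = 8.20² = 67.24, σ² = 3.37² = 11.3569. Prior precision 1/σ₀² = 1/67.24; data precision n/σ² = 15/11.3569.
w = (n/σ²)/(1/σ₀² + n/σ²) = n·σ₀²/(σ² + n·σ₀²) = 15·67.24/(11.3569 + 15·67.24) = 1008.6/1019.9569 = 0.9889.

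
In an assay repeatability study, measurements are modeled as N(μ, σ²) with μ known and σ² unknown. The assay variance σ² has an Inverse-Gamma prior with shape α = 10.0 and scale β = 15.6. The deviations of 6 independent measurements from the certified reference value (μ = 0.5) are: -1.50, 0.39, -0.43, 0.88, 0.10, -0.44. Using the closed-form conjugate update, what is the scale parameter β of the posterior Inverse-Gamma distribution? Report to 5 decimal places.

17.38250

With known mean μ and an Inverse-Gamma(α, β) prior on σ², the Normal likelihood is conjugate: posterior is Inv-Gamma(α + n/2, β + Σ(xᵢ−μ)²/2).
Σ(xᵢ−μ)² = (-1.50)² + (0.39)² + (-0.43)² + (0.88)² + (0.10)² + (-0.44)² = 3.5650.
Posterior: Inv-Gamma(10.0 + 6/2, 15.6 + 3.5650/2) = Inv-Gamma(13.00, 17.38250).
Posterior β = 17.38250.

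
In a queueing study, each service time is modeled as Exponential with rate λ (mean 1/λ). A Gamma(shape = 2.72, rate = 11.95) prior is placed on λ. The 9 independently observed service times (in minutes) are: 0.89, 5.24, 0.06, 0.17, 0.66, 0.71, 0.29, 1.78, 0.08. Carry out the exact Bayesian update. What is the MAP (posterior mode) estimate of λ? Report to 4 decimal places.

With a Gamma(shape α, rate β) prior on the exponential rate λ, the posterior after n observations with total T = Σxᵢ is Gamma(α+n, β+T).
Sum of observations T = 9.88 minutes; n = 9.
Posterior: Gamma(2.72+9, 11.95+9.88) = Gamma(11.72, 21.83).
Mode = (α−1)/β = 0.4911.

0.4911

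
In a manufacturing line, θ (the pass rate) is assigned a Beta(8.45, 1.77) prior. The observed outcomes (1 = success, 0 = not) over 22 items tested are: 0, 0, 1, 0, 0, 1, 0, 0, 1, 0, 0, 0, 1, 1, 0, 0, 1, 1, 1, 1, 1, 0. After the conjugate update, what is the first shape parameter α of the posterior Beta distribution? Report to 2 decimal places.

18.45

The Beta prior is conjugate to a Binomial/Bernoulli likelihood; the update adds successes to α and failures to β.
Posterior: Beta(α+k, β+n−k) = Beta(8.45+10, 1.77+12) = Beta(18.45, 13.77).
Posterior α = 18.45.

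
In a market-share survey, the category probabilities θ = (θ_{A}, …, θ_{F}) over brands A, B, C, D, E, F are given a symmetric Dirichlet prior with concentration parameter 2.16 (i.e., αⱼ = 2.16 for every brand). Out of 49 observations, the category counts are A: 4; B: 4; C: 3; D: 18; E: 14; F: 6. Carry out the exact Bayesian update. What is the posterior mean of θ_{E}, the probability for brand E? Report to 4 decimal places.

The Dirichlet prior is conjugate to the Multinomial likelihood: each posterior αⱼ = prior αⱼ + observed count nⱼ.
Posterior concentration: (6.16, 6.16, 5.16, 20.16, 16.16, 8.16), total = 61.96.
E[θ_{E}|data] = α_{E}/Σα = 16.16/61.96 = 0.2608.

0.2608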